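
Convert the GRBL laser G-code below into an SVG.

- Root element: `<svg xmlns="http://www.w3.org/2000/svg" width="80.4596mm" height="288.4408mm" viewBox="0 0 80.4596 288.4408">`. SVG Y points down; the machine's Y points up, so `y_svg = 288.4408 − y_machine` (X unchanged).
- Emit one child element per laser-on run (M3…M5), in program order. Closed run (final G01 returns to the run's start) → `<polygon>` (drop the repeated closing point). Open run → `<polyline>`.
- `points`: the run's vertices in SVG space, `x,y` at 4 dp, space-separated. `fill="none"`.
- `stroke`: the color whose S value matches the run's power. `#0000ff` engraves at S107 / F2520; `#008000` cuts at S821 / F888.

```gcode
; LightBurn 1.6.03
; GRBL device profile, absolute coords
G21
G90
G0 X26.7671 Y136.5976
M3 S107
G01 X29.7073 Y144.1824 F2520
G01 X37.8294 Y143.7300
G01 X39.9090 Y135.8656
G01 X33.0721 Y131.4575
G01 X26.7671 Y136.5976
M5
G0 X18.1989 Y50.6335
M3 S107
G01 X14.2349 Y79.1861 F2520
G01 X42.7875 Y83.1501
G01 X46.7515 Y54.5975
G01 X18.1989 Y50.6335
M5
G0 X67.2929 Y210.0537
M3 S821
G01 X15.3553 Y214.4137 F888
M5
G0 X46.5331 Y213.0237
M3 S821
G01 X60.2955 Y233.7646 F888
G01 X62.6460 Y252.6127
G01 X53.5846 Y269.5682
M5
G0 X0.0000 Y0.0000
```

y_svg = 288.4408 − y_m.

[1] S107→`#0000ff` (engrave); closed run; points: 26.7671,151.8432 29.7073,144.2584 37.8294,144.7108 39.9090,152.5752 33.0721,156.9833

[2] S107→`#0000ff` (engrave); closed run; points: 18.1989,237.8073 14.2349,209.2547 42.7875,205.2907 46.7515,233.8433

[3] S821→`#008000` (cut); open run; points: 67.2929,78.3871 15.3553,74.0271

[4] S821→`#008000` (cut); open run; points: 46.5331,75.4171 60.2955,54.6762 62.6460,35.8281 53.5846,18.8726

<svg xmlns="http://www.w3.org/2000/svg" width="80.4596mm" height="288.4408mm" viewBox="0 0 80.4596 288.4408">
  <polygon points="26.7671,151.8432 29.7073,144.2584 37.8294,144.7108 39.9090,152.5752 33.0721,156.9833" fill="none" stroke="#0000ff"/>
  <polygon points="18.1989,237.8073 14.2349,209.2547 42.7875,205.2907 46.7515,233.8433" fill="none" stroke="#0000ff"/>
  <polyline points="67.2929,78.3871 15.3553,74.0271" fill="none" stroke="#008000"/>
  <polyline points="46.5331,75.4171 60.2955,54.6762 62.6460,35.8281 53.5846,18.8726" fill="none" stroke="#008000"/>
</svg>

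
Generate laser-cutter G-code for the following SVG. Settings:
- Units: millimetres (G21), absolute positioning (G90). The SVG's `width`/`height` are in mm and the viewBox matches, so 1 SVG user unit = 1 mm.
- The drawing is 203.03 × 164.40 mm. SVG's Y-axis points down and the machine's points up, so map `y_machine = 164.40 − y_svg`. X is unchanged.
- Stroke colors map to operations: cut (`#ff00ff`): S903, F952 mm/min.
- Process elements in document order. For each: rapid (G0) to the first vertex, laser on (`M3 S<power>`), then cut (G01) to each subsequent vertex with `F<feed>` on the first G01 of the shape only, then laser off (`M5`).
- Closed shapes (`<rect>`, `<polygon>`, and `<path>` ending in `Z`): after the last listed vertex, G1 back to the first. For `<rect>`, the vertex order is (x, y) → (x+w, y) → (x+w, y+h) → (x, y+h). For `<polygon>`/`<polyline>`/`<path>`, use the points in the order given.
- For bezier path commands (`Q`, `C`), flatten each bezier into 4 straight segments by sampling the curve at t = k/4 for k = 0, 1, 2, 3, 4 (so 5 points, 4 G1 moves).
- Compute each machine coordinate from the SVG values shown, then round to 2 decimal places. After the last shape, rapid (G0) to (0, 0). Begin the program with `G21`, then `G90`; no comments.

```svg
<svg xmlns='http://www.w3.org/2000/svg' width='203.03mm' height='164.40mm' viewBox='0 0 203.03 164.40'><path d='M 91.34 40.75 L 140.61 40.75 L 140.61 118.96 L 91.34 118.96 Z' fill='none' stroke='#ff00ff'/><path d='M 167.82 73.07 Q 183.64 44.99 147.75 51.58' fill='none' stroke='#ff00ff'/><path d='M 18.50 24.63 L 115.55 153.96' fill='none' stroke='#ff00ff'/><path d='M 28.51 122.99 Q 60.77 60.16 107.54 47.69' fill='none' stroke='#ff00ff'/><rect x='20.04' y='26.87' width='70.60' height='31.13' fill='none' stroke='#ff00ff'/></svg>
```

1 u = 1 mm; y_m = 164.40 − y.

[1] `<path>` rectangle, #ff00ff→cut S903 F952: (91.34,123.65) → (140.61,123.65) → (140.61,45.44) → (91.34,45.44) → (91.34,123.65) (closed)

[2] `<path>` quadratic bezier, #ff00ff→cut S903 F952: (167.82,91.33) → (172.50,103.20) → (170.71,110.74) → (162.46,113.95) → (147.75,112.82)

[3] `<path>` line segment, #ff00ff→cut S903 F952: (18.50,139.77) → (115.55,10.44)

[4] `<path>` quadratic bezier, #ff00ff→cut S903 F952: (28.51,41.41) → (45.55,69.68) → (64.40,91.65) → (85.06,107.33) → (107.54,116.71)

[5] `<rect>` rectangle, #ff00ff→cut S903 F952: (20.04,137.53) → (90.64,137.53) → (90.64,106.40) → (20.04,106.40) → (20.04,137.53) (closed)

G21
G90
G0 X91.34 Y123.65
M3 S903
G01 X140.61 Y123.65 F952
G01 X140.61 Y45.44
G01 X91.34 Y45.44
G01 X91.34 Y123.65
M5
G0 X167.82 Y91.33
M3 S903
G01 X172.50 Y103.20 F952
G01 X170.71 Y110.74
G01 X162.46 Y113.95
G01 X147.75 Y112.82
M5
G0 X18.50 Y139.77
M3 S903
G01 X115.55 Y10.44 F952
M5
G0 X28.51 Y41.41
M3 S903
G01 X45.55 Y69.68 F952
G01 X64.40 Y91.65
G01 X85.06 Y107.33
G01 X107.54 Y116.71
M5
G0 X20.04 Y137.53
M3 S903
G01 X90.64 Y137.53 F952
G01 X90.64 Y106.40
G01 X20.04 Y106.40
G01 X20.04 Y137.53
M5
G0 X0.00 Y0.00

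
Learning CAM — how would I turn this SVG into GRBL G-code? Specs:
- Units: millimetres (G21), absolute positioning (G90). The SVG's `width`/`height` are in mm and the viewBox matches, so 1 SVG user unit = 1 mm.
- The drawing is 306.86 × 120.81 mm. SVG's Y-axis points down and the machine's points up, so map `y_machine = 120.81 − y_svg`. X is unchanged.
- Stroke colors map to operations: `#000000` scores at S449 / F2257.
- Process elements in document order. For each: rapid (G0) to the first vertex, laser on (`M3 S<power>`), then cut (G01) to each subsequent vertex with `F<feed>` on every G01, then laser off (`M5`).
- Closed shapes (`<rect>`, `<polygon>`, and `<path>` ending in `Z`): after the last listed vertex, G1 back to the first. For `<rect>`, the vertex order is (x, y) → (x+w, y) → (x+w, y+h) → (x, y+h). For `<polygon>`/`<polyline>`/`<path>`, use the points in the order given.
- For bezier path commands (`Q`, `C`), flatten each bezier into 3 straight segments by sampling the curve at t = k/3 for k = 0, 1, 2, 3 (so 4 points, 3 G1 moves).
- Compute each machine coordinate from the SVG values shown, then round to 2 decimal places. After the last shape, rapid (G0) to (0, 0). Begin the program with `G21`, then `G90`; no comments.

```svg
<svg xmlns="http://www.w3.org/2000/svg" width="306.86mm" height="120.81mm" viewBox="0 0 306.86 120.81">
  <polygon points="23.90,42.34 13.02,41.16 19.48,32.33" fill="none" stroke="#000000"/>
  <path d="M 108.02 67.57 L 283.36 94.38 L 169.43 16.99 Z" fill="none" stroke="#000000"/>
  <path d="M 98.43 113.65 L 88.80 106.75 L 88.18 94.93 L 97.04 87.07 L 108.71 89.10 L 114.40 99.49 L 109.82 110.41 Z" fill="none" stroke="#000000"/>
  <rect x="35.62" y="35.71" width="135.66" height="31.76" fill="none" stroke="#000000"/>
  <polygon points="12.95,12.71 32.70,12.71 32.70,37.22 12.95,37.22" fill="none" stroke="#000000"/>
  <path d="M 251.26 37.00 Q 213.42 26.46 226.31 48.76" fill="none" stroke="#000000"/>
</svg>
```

G21
G90
G0 X23.90 Y78.47
M3 S449
G01 X13.02 Y79.65 F2257
G01 X19.48 Y88.48 F2257
G01 X23.90 Y78.47 F2257
M5
G0 X108.02 Y53.24
M3 S449
G01 X283.36 Y26.43 F2257
G01 X169.43 Y103.82 F2257
G01 X108.02 Y53.24 F2257
M5
G0 X98.43 Y7.16
M3 S449
G01 X88.80 Y14.06 F2257
G01 X88.18 Y25.88 F2257
G01 X97.04 Y33.74 F2257
G01 X108.71 Y31.71 F2257
G01 X114.40 Y21.32 F2257
G01 X109.82 Y10.40 F2257
G01 X98.43 Y7.16 F2257
M5
G0 X35.62 Y85.10
M3 S449
G01 X171.28 Y85.10 F2257
G01 X171.28 Y53.34 F2257
G01 X35.62 Y53.34 F2257
G01 X35.62 Y85.10 F2257
M5
G0 X12.95 Y108.10
M3 S449
G01 X32.70 Y108.10 F2257
G01 X32.70 Y83.59 F2257
G01 X12.95 Y83.59 F2257
G01 X12.95 Y108.10 F2257
M5
G0 X251.26 Y83.81
M3 S449
G01 X231.67 Y87.19 F2257
G01 X223.35 Y83.27 F2257
G01 X226.31 Y72.05 F2257
M5
G0 X0.00 Y0.00

viewBox `0 0 306.86 120.81` with mm width/height → 1 unit = 1 mm. Flip: y_m = 120.81 − y_svg.

**Shape 1** — `<polygon>` regular polygon, stroke `#000000` → score (S449, F2257). Machine vertices: (23.90,78.47) → (13.02,79.65) → (19.48,88.48) → (23.90,78.47). Closed: final G1 returns to the first vertex.

**Shape 2** — `<path>` closed polygon, stroke `#000000` → score (S449, F2257). Machine vertices: (108.02,53.24) → (283.36,26.43) → (169.43,103.82) → (108.02,53.24). Closed: final G1 returns to the first vertex.

**Shape 3** — `<path>` regular polygon, stroke `#000000` → score (S449, F2257). Machine vertices: (98.43,7.16) → (88.80,14.06) → (88.18,25.88) → (97.04,33.74) → (108.71,31.71) → (114.40,21.32) → (109.82,10.40) → (98.43,7.16). Closed: final G1 returns to the first vertex.

**Shape 4** — `<rect>` rectangle, stroke `#000000` → score (S449, F2257). Machine vertices: (35.62,85.10) → (171.28,85.10) → (171.28,53.34) → (35.62,53.34) → (35.62,85.10). Closed: final G1 returns to the first vertex.

**Shape 5** — `<polygon>` rectangle, stroke `#000000` → score (S449, F2257). Machine vertices: (12.95,108.10) → (32.70,108.10) → (32.70,83.59) → (12.95,83.59) → (12.95,108.10). Closed: final G1 returns to the first vertex.

**Shape 6** — `<path>` quadratic bezier, stroke `#000000` → score (S449, F2257). Control points (SVG): P0=(251.26,37.00), P1=(213.42,26.46), P2=(226.31,48.76); sampled at t=k/3. Machine vertices: (251.26,83.81) → (231.67,87.19) → (223.35,83.27) → (226.31,72.05). Open path.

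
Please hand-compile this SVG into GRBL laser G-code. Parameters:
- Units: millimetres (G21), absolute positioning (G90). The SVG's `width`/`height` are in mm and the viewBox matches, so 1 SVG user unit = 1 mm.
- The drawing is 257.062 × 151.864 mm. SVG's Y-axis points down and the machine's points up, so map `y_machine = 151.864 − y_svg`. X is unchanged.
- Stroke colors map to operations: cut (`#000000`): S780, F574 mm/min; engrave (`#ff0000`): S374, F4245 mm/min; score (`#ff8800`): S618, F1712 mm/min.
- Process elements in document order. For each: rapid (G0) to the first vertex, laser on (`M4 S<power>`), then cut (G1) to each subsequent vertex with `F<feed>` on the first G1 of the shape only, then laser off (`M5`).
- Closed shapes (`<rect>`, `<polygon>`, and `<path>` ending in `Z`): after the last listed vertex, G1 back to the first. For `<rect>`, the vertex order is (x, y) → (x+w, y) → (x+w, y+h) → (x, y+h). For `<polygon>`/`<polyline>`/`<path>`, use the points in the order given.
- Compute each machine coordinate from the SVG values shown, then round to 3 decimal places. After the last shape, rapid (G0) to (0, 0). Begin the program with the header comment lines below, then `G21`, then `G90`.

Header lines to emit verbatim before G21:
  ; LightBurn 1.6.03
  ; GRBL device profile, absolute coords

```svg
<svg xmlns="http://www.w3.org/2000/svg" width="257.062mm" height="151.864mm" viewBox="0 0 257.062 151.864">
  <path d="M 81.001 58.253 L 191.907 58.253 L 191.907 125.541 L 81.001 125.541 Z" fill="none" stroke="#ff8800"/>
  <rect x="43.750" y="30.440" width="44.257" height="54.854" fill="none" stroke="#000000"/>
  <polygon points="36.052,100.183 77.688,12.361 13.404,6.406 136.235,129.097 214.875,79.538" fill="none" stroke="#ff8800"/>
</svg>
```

viewBox `0 0 257.062 151.864` with mm width/height → 1 unit = 1 mm. Flip: y_m = 151.864 − y_svg.

**Shape 1** — `<path>` rectangle, stroke `#ff8800` → score (S618, F1712). Machine vertices: (81.001,93.611) → (191.907,93.611) → (191.907,26.323) → (81.001,26.323) → (81.001,93.611). Closed: final G1 returns to the first vertex.

**Shape 2** — `<rect>` rectangle, stroke `#000000` → cut (S780, F574). Machine vertices: (43.750,121.424) → (88.007,121.424) → (88.007,66.570) → (43.750,66.570) → (43.750,121.424). Closed: final G1 returns to the first vertex.

**Shape 3** — `<polygon>` closed polygon, stroke `#ff8800` → score (S618, F1712). Machine vertices: (36.052,51.681) → (77.688,139.503) → (13.404,145.458) → (136.235,22.767) → (214.875,72.326) → (36.052,51.681). Closed: final G1 returns to the first vertex.

; LightBurn 1.6.03
; GRBL device profile, absolute coords
G21
G90
G0 X81.001 Y93.611
M4 S618
G1 X191.907 Y93.611 F1712
G1 X191.907 Y26.323
G1 X81.001 Y26.323
G1 X81.001 Y93.611
M5
G0 X43.750 Y121.424
M4 S780
G1 X88.007 Y121.424 F574
G1 X88.007 Y66.570
G1 X43.750 Y66.570
G1 X43.750 Y121.424
M5
G0 X36.052 Y51.681
M4 S618
G1 X77.688 Y139.503 F1712
G1 X13.404 Y145.458
G1 X136.235 Y22.767
G1 X214.875 Y72.326
G1 X36.052 Y51.681
M5
G0 X0.000 Y0.000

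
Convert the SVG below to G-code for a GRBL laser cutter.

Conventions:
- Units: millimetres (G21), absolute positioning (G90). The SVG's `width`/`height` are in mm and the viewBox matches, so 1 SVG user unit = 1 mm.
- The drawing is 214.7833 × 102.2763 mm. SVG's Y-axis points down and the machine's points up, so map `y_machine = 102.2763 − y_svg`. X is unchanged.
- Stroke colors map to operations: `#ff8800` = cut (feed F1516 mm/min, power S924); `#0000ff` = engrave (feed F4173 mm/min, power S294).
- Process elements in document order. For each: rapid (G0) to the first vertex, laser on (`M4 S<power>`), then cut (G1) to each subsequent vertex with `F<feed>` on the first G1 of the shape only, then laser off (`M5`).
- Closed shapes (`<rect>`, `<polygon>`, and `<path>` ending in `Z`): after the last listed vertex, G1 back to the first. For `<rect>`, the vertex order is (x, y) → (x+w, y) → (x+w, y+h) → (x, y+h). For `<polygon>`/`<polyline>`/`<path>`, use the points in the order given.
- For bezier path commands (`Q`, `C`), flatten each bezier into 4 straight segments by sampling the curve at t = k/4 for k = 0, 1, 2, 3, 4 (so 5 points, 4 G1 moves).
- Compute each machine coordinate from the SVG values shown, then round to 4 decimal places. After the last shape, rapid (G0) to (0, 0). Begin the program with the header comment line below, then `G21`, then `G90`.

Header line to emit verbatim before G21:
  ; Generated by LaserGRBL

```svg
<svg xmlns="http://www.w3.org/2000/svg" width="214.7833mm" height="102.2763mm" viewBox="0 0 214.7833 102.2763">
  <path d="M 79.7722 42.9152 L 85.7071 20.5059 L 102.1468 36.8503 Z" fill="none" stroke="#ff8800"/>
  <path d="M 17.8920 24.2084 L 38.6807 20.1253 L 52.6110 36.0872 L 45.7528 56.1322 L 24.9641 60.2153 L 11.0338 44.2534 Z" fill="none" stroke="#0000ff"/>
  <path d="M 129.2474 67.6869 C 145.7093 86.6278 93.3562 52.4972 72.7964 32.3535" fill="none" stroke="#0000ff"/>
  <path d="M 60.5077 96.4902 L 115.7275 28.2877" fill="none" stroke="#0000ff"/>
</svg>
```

Since the viewBox matches the mm dimensions, user units are millimetres directly. The only transform is the Y-flip y_m = 102.2763 − y_svg.

Shape 1 is a regular polygon drawn with `<path>`. Its stroke #ff8800 means cut at S924, F1516. After flipping Y the toolpath is (79.7722,59.3611) → (85.7071,81.7704) → (102.1468,65.4260) → (79.7722,59.3611), returning to the start.

Shape 2 is a regular polygon drawn with `<path>`. Its stroke #0000ff means engrave at S294, F4173. After flipping Y the toolpath is (17.8920,78.0679) → (38.6807,82.1510) → (52.6110,66.1891) → (45.7528,46.1441) → (24.9641,42.0610) → (11.0338,58.0229) → (17.8920,78.0679), returning to the start.

Shape 3 is a cubic bezier drawn with `<path>`. Its stroke #0000ff means engrave at S294, F4173. After flipping Y the toolpath is (129.2474,34.5894) → (130.2630,29.2868) → (114.9050,37.5994) → (92.6055,53.2403) → (72.7964,69.9228).

Shape 4 is a line segment drawn with `<path>`. Its stroke #0000ff means engrave at S294, F4173. After flipping Y the toolpath is (60.5077,5.7861) → (115.7275,73.9886).

; Generated by LaserGRBL
G21
G90
G0 X79.7722 Y59.3611
M4 S924
G1 X85.7071 Y81.7704 F1516
G1 X102.1468 Y65.4260
G1 X79.7722 Y59.3611
M5
G0 X17.8920 Y78.0679
M4 S294
G1 X38.6807 Y82.1510 F4173
G1 X52.6110 Y66.1891
G1 X45.7528 Y46.1441
G1 X24.9641 Y42.0610
G1 X11.0338 Y58.0229
G1 X17.8920 Y78.0679
M5
G0 X129.2474 Y34.5894
M4 S294
G1 X130.2630 Y29.2868 F4173
G1 X114.9050 Y37.5994
G1 X92.6055 Y53.2403
G1 X72.7964 Y69.9228
M5
G0 X60.5077 Y5.7861
M4 S294
G1 X115.7275 Y73.9886 F4173
M5
G0 X0.0000 Y0.0000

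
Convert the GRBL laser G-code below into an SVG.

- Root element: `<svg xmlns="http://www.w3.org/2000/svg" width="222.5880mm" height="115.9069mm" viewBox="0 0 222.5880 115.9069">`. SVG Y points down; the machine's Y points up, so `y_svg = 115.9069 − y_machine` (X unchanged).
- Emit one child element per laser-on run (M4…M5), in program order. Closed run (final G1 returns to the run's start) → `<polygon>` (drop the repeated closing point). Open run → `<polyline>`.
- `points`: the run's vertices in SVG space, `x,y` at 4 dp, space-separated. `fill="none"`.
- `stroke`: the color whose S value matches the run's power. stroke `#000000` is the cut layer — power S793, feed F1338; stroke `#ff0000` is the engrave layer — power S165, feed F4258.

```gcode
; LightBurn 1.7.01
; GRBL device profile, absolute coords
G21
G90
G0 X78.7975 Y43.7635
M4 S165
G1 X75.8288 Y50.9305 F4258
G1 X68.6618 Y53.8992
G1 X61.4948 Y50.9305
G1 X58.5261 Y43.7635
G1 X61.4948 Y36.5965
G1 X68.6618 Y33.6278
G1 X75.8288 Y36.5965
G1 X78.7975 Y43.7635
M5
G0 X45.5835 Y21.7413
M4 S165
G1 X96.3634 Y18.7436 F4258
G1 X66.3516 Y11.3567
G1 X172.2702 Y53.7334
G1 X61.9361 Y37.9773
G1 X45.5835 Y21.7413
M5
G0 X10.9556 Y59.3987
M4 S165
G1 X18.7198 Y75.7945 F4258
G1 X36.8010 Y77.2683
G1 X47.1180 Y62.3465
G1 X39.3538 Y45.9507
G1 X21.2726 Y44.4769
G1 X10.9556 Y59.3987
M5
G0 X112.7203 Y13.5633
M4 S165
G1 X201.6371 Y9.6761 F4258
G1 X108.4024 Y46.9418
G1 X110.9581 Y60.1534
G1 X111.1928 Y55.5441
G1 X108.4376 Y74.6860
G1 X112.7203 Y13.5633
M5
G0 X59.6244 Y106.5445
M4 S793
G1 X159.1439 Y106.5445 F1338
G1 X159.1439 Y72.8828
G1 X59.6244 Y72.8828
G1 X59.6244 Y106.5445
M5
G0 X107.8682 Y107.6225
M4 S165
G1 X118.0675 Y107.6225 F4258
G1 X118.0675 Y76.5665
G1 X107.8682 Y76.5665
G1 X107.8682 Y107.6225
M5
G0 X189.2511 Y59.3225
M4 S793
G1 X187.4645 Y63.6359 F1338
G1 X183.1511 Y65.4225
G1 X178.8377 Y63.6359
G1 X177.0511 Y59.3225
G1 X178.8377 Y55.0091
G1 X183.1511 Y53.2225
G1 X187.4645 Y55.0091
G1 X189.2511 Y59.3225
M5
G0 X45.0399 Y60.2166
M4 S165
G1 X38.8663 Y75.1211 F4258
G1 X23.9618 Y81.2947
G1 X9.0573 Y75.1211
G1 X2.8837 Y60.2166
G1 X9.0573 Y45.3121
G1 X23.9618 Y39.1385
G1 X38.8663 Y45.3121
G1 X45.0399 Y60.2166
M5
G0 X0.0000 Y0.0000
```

<svg xmlns="http://www.w3.org/2000/svg" width="222.5880mm" height="115.9069mm" viewBox="0 0 222.5880 115.9069">
  <polygon points="78.7975,72.1434 75.8288,64.9764 68.6618,62.0077 61.4948,64.9764 58.5261,72.1434 61.4948,79.3104 68.6618,82.2791 75.8288,79.3104" fill="none" stroke="#ff0000"/>
  <polygon points="45.5835,94.1656 96.3634,97.1633 66.3516,104.5502 172.2702,62.1735 61.9361,77.9296" fill="none" stroke="#ff0000"/>
  <polygon points="10.9556,56.5082 18.7198,40.1124 36.8010,38.6386 47.1180,53.5604 39.3538,69.9562 21.2726,71.4300" fill="none" stroke="#ff0000"/>
  <polygon points="112.7203,102.3436 201.6371,106.2308 108.4024,68.9651 110.9581,55.7535 111.1928,60.3628 108.4376,41.2209" fill="none" stroke="#ff0000"/>
  <polygon points="59.6244,9.3624 159.1439,9.3624 159.1439,43.0241 59.6244,43.0241" fill="none" stroke="#000000"/>
  <polygon points="107.8682,8.2844 118.0675,8.2844 118.0675,39.3404 107.8682,39.3404" fill="none" stroke="#ff0000"/>
  <polygon points="189.2511,56.5844 187.4645,52.2710 183.1511,50.4844 178.8377,52.2710 177.0511,56.5844 178.8377,60.8978 183.1511,62.6844 187.4645,60.8978" fill="none" stroke="#000000"/>
  <polygon points="45.0399,55.6903 38.8663,40.7858 23.9618,34.6122 9.0573,40.7858 2.8837,55.6903 9.0573,70.5948 23.9618,76.7684 38.8663,70.5948" fill="none" stroke="#ff0000"/>
</svg>

Machine Y-up, SVG Y-down with viewBox height 115.9069, so y_svg = 115.9069 − y_machine; X carries over.

Run 1: power S165 maps to stroke `#ff0000` (engrave). The run returns to its start, so emit a `<polygon>` with points (Y-flipped): 78.7975,72.1434 75.8288,64.9764 68.6618,62.0077 61.4948,64.9764 58.5261,72.1434 61.4948,79.3104 68.6618,82.2791 75.8288,79.3104.

Run 2: power S165 maps to stroke `#ff0000` (engrave). The run returns to its start, so emit a `<polygon>` with points (Y-flipped): 45.5835,94.1656 96.3634,97.1633 66.3516,104.5502 172.2702,62.1735 61.9361,77.9296.

Run 3: the run's S165 means `#ff0000` (engrave). The run returns to its start, so emit a `<polygon>` with points (Y-flipped): 10.9556,56.5082 18.7198,40.1124 36.8010,38.6386 47.1180,53.5604 39.3538,69.9562 21.2726,71.4300.

Run 4: S165 ⇒ engrave layer `#ff0000`. The run returns to its start, so emit a `<polygon>` with points (Y-flipped): 112.7203,102.3436 201.6371,106.2308 108.4024,68.9651 110.9581,55.7535 111.1928,60.3628 108.4376,41.2209.

Run 5: the run's S793 means `#000000` (cut). The run returns to its start, so emit a `<polygon>` with points (Y-flipped): 59.6244,9.3624 159.1439,9.3624 159.1439,43.0241 59.6244,43.0241.

Run 6: the run's S165 means `#ff0000` (engrave). The run returns to its start, so emit a `<polygon>` with points (Y-flipped): 107.8682,8.2844 118.0675,8.2844 118.0675,39.3404 107.8682,39.3404.

Run 7: S793 ⇒ cut layer `#000000`. The run returns to its start, so emit a `<polygon>` with points (Y-flipped): 189.2511,56.5844 187.4645,52.2710 183.1511,50.4844 178.8377,52.2710 177.0511,56.5844 178.8377,60.8978 183.1511,62.6844 187.4645,60.8978.

Run 8: the run's S165 means `#ff0000` (engrave). The run returns to its start, so emit a `<polygon>` with points (Y-flipped): 45.0399,55.6903 38.8663,40.7858 23.9618,34.6122 9.0573,40.7858 2.8837,55.6903 9.0573,70.5948 23.9618,76.7684 38.8663,70.5948.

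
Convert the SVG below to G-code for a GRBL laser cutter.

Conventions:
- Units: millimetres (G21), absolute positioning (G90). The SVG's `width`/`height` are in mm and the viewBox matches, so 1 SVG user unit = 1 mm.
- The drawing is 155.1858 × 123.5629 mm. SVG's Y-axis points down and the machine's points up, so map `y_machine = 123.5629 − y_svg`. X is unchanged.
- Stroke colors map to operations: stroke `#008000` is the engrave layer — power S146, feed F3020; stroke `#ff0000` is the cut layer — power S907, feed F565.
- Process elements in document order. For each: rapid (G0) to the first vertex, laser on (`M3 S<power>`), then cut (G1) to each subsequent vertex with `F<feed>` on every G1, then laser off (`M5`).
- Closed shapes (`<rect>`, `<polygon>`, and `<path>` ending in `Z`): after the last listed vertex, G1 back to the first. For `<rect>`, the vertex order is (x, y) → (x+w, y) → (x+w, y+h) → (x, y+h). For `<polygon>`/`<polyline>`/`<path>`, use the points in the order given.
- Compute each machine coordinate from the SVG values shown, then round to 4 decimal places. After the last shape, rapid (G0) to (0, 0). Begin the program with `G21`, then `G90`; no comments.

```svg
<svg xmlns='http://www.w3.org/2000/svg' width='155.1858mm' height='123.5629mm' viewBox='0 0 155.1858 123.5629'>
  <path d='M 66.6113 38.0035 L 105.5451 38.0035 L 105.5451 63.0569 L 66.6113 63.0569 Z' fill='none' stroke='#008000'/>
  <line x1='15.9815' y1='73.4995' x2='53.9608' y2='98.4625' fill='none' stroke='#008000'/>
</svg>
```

G21
G90
G0 X66.6113 Y85.5594
M3 S146
G1 X105.5451 Y85.5594 F3020
G1 X105.5451 Y60.5060 F3020
G1 X66.6113 Y60.5060 F3020
G1 X66.6113 Y85.5594 F3020
M5
G0 X15.9815 Y50.0634
M3 S146
G1 X53.9608 Y25.1004 F3020
M5
G0 X0.0000 Y0.0000

Since the viewBox matches the mm dimensions, user units are millimetres directly. The only transform is the Y-flip y_m = 123.5629 − y_svg.

Shape 1 is a rectangle drawn with `<path>`. Its stroke #008000 means engrave at S146, F3020. After flipping Y the toolpath is (66.6113,85.5594) → (105.5451,85.5594) → (105.5451,60.5060) → (66.6113,60.5060) → (66.6113,85.5594), returning to the start.

Shape 2 is a line segment drawn with `<line>`. Its stroke #008000 means engrave at S146, F3020. After flipping Y the toolpath is (15.9815,50.0634) → (53.9608,25.1004).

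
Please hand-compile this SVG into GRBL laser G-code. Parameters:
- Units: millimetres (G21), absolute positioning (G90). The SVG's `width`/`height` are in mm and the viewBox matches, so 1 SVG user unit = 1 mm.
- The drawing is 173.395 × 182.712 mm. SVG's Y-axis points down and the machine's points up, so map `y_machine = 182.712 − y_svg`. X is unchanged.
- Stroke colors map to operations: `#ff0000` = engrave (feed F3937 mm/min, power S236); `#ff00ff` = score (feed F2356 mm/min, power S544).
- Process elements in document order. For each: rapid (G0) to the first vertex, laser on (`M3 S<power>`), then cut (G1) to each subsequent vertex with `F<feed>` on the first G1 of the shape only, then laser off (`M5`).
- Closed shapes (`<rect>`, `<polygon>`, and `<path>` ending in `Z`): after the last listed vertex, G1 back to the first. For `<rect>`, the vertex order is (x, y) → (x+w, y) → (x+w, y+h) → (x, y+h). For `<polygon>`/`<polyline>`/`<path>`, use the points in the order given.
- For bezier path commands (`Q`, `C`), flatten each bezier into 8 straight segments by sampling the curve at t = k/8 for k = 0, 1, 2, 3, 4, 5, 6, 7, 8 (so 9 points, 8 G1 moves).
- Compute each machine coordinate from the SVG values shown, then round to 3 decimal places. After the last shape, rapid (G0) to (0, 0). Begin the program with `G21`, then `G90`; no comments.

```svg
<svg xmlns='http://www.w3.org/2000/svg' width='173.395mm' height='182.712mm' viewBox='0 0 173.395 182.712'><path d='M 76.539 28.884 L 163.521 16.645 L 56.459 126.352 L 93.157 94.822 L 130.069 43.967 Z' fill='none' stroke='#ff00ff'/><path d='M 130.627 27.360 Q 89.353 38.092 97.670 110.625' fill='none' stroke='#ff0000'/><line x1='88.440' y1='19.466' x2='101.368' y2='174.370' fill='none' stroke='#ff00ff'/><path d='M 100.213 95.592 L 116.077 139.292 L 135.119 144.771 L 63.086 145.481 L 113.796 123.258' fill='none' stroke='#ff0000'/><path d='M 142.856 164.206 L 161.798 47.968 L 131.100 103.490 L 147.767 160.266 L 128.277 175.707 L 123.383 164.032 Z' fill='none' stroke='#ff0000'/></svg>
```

Since the viewBox matches the mm dimensions, user units are millimetres directly. The only transform is the Y-flip y_m = 182.712 − y_svg.

Shape 1 is a closed polygon drawn with `<path>`. Its stroke #ff00ff means score at S544, F2356. After flipping Y the toolpath is (76.539,153.828) → (163.521,166.067) → (56.459,56.360) → (93.157,87.890) → (130.069,138.745) → (76.539,153.828), returning to the start.

Shape 2 is a quadratic bezier drawn with `<path>`. Its stroke #ff0000 means engrave at S236, F3937. After flipping Y the toolpath is (130.627,155.352) → (121.083,151.703) → (113.089,146.123) → (106.645,138.612) → (101.751,129.170) → (98.406,117.796) → (96.611,104.491) → (96.366,89.255) → (97.670,72.087).

Shape 3 is a line segment drawn with `<line>`. Its stroke #ff00ff means score at S544, F2356. After flipping Y the toolpath is (88.440,163.246) → (101.368,8.342).

Shape 4 is a open polyline drawn with `<path>`. Its stroke #ff0000 means engrave at S236, F3937. After flipping Y the toolpath is (100.213,87.120) → (116.077,43.420) → (135.119,37.941) → (63.086,37.231) → (113.796,59.454).

Shape 5 is a closed polygon drawn with `<path>`. Its stroke #ff0000 means engrave at S236, F3937. After flipping Y the toolpath is (142.856,18.506) → (161.798,134.744) → (131.100,79.222) → (147.767,22.446) → (128.277,7.005) → (123.383,18.680) → (142.856,18.506), returning to the start.

G21
G90
G0 X76.539 Y153.828
M3 S544
G1 X163.521 Y166.067 F2356
G1 X56.459 Y56.360
G1 X93.157 Y87.890
G1 X130.069 Y138.745
G1 X76.539 Y153.828
M5
G0 X130.627 Y155.352
M3 S236
G1 X121.083 Y151.703 F3937
G1 X113.089 Y146.123
G1 X106.645 Y138.612
G1 X101.751 Y129.170
G1 X98.406 Y117.796
G1 X96.611 Y104.491
G1 X96.366 Y89.255
G1 X97.670 Y72.087
M5
G0 X88.440 Y163.246
M3 S544
G1 X101.368 Y8.342 F2356
M5
G0 X100.213 Y87.120
M3 S236
G1 X116.077 Y43.420 F3937
G1 X135.119 Y37.941
G1 X63.086 Y37.231
G1 X113.796 Y59.454
M5
G0 X142.856 Y18.506
M3 S236
G1 X161.798 Y134.744 F3937
G1 X131.100 Y79.222
G1 X147.767 Y22.446
G1 X128.277 Y7.005
G1 X123.383 Y18.680
G1 X142.856 Y18.506
M5
G0 X0.000 Y0.000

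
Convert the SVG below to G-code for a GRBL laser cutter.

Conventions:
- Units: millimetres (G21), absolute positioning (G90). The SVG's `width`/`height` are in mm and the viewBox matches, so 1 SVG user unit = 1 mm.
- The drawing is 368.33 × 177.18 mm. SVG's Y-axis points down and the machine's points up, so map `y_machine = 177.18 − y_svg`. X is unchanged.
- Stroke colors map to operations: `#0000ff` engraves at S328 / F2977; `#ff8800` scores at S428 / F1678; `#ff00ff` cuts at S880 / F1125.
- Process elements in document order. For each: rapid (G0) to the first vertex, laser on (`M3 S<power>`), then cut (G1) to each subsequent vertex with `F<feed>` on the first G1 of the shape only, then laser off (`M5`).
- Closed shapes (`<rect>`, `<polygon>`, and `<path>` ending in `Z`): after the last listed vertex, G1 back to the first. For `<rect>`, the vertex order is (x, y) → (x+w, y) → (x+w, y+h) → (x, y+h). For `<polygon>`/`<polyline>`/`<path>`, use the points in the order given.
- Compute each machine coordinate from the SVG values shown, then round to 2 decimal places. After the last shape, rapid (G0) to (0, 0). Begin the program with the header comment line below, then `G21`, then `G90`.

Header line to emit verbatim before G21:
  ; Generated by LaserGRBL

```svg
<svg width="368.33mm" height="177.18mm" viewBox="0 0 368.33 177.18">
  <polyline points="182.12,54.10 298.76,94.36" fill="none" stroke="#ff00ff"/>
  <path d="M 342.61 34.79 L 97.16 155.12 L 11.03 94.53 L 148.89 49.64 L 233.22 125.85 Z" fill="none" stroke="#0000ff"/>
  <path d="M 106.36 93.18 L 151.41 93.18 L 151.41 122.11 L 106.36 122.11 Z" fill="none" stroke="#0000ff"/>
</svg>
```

Since the viewBox matches the mm dimensions, user units are millimetres directly. The only transform is the Y-flip y_m = 177.18 − y_svg.

Shape 1 is a line segment drawn with `<polyline>`. Its stroke #ff00ff means cut at S880, F1125. After flipping Y the toolpath is (182.12,123.08) → (298.76,82.82).

Shape 2 is a closed polygon drawn with `<path>`. Its stroke #0000ff means engrave at S328, F2977. After flipping Y the toolpath is (342.61,142.39) → (97.16,22.06) → (11.03,82.65) → (148.89,127.54) → (233.22,51.33) → (342.61,142.39), returning to the start.

Shape 3 is a rectangle drawn with `<path>`. Its stroke #0000ff means engrave at S328, F2977. After flipping Y the toolpath is (106.36,84.00) → (151.41,84.00) → (151.41,55.07) → (106.36,55.07) → (106.36,84.00), returning to the start.

; Generated by LaserGRBL
G21
G90
G0 X182.12 Y123.08
M3 S880
G1 X298.76 Y82.82 F1125
M5
G0 X342.61 Y142.39
M3 S328
G1 X97.16 Y22.06 F2977
G1 X11.03 Y82.65
G1 X148.89 Y127.54
G1 X233.22 Y51.33
G1 X342.61 Y142.39
M5
G0 X106.36 Y84.00
M3 S328
G1 X151.41 Y84.00 F2977
G1 X151.41 Y55.07
G1 X106.36 Y55.07
G1 X106.36 Y84.00
M5
G0 X0.00 Y0.00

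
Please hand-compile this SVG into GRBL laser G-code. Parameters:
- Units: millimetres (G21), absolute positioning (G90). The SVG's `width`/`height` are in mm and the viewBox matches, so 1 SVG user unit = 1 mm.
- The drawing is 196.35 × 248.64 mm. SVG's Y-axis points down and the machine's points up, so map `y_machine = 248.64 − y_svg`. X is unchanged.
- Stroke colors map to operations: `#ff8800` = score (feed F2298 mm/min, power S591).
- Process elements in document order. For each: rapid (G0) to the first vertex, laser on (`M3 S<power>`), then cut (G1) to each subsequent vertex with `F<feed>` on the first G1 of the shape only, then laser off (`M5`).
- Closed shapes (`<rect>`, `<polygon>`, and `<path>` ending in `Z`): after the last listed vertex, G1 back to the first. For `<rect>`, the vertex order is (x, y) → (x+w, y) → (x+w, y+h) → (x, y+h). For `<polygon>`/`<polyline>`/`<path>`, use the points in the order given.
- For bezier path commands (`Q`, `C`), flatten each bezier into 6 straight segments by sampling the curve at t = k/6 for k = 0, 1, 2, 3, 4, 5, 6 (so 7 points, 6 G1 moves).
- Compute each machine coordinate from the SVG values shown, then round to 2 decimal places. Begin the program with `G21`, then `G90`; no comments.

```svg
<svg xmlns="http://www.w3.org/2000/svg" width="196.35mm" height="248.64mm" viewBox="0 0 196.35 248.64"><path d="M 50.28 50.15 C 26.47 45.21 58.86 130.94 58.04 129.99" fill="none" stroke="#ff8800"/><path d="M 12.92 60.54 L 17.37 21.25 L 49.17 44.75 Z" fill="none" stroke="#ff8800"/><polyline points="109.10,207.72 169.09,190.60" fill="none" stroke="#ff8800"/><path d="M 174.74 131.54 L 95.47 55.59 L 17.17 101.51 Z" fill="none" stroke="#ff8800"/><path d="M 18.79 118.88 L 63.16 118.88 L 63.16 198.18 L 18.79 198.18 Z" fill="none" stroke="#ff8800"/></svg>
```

Since the viewBox matches the mm dimensions, user units are millimetres directly. The only transform is the Y-flip y_m = 248.64 − y_svg.

Shape 1 is a cubic bezier drawn with `<path>`. Its stroke #ff8800 means score at S591, F2298. After flipping Y the toolpath is (50.28,198.49) → (42.64,194.23) → (41.89,179.78) → (45.54,160.07) → (51.10,140.02) → (56.10,124.58) → (58.04,118.65).

Shape 2 is a regular polygon drawn with `<path>`. Its stroke #ff8800 means score at S591, F2298. After flipping Y the toolpath is (12.92,188.10) → (17.37,227.39) → (49.17,203.89) → (12.92,188.10), returning to the start.

Shape 3 is a line segment drawn with `<polyline>`. Its stroke #ff8800 means score at S591, F2298. After flipping Y the toolpath is (109.10,40.92) → (169.09,58.04).

Shape 4 is a closed polygon drawn with `<path>`. Its stroke #ff8800 means score at S591, F2298. After flipping Y the toolpath is (174.74,117.10) → (95.47,193.05) → (17.17,147.13) → (174.74,117.10), returning to the start.

Shape 5 is a rectangle drawn with `<path>`. Its stroke #ff8800 means score at S591, F2298. After flipping Y the toolpath is (18.79,129.76) → (63.16,129.76) → (63.16,50.46) → (18.79,50.46) → (18.79,129.76), returning to the start.

G21
G90
G0 X50.28 Y198.49
M3 S591
G1 X42.64 Y194.23 F2298
G1 X41.89 Y179.78
G1 X45.54 Y160.07
G1 X51.10 Y140.02
G1 X56.10 Y124.58
G1 X58.04 Y118.65
M5
G0 X12.92 Y188.10
M3 S591
G1 X17.37 Y227.39 F2298
G1 X49.17 Y203.89
G1 X12.92 Y188.10
M5
G0 X109.10 Y40.92
M3 S591
G1 X169.09 Y58.04 F2298
M5
G0 X174.74 Y117.10
M3 S591
G1 X95.47 Y193.05 F2298
G1 X17.17 Y147.13
G1 X174.74 Y117.10
M5
G0 X18.79 Y129.76
M3 S591
G1 X63.16 Y129.76 F2298
G1 X63.16 Y50.46
G1 X18.79 Y50.46
G1 X18.79 Y129.76
M5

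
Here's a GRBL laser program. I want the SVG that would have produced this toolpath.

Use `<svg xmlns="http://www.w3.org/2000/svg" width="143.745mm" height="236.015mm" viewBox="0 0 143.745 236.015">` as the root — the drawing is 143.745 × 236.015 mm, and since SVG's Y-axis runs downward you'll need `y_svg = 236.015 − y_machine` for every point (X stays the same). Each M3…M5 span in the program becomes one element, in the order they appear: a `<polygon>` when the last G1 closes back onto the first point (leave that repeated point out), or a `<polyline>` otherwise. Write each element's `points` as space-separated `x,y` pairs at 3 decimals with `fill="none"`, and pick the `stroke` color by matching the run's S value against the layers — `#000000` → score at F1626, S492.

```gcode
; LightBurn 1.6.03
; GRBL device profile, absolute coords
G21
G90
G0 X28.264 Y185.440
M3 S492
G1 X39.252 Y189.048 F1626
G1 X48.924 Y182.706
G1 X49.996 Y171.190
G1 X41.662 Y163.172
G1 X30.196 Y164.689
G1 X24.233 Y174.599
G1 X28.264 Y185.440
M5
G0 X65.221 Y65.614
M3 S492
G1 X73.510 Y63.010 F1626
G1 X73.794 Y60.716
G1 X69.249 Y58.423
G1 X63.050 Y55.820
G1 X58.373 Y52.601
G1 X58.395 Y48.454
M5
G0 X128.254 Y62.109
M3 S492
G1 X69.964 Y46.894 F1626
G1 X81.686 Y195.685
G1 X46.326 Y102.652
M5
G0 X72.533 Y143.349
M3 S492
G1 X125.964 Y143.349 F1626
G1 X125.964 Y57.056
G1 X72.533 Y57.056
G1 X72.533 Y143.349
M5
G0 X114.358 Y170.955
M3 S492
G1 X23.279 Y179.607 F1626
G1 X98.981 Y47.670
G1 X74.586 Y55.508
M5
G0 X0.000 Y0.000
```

<svg xmlns="http://www.w3.org/2000/svg" width="143.745mm" height="236.015mm" viewBox="0 0 143.745 236.015">
  <polygon points="28.264,50.575 39.252,46.967 48.924,53.309 49.996,64.825 41.662,72.843 30.196,71.326 24.233,61.416" fill="none" stroke="#000000"/>
  <polyline points="65.221,170.401 73.510,173.005 73.794,175.299 69.249,177.592 63.050,180.195 58.373,183.414 58.395,187.561" fill="none" stroke="#000000"/>
  <polyline points="128.254,173.906 69.964,189.121 81.686,40.330 46.326,133.363" fill="none" stroke="#000000"/>
  <polygon points="72.533,92.666 125.964,92.666 125.964,178.959 72.533,178.959" fill="none" stroke="#000000"/>
  <polyline points="114.358,65.060 23.279,56.408 98.981,188.345 74.586,180.507" fill="none" stroke="#000000"/>
</svg>

Each laser-on run becomes one SVG element. Flip Y back into SVG space with y_svg = 236.015 − y_machine. Every run uses S492, so all elements get stroke `#000000` (score).

Run 1: The run returns to its start, so emit a `<polygon>` with points (Y-flipped): 28.264,50.575 39.252,46.967 48.924,53.309 49.996,64.825 41.662,72.843 30.196,71.326 24.233,61.416.

Run 2: The run is open, so emit a `<polyline>` with points (Y-flipped): 65.221,170.401 73.510,173.005 73.794,175.299 69.249,177.592 63.050,180.195 58.373,183.414 58.395,187.561.

Run 3: The run is open, so emit a `<polyline>` with points (Y-flipped): 128.254,173.906 69.964,189.121 81.686,40.330 46.326,133.363.

Run 4: The run returns to its start, so emit a `<polygon>` with points (Y-flipped): 72.533,92.666 125.964,92.666 125.964,178.959 72.533,178.959.

Run 5: The run is open, so emit a `<polyline>` with points (Y-flipped): 114.358,65.060 23.279,56.408 98.981,188.345 74.586,180.507.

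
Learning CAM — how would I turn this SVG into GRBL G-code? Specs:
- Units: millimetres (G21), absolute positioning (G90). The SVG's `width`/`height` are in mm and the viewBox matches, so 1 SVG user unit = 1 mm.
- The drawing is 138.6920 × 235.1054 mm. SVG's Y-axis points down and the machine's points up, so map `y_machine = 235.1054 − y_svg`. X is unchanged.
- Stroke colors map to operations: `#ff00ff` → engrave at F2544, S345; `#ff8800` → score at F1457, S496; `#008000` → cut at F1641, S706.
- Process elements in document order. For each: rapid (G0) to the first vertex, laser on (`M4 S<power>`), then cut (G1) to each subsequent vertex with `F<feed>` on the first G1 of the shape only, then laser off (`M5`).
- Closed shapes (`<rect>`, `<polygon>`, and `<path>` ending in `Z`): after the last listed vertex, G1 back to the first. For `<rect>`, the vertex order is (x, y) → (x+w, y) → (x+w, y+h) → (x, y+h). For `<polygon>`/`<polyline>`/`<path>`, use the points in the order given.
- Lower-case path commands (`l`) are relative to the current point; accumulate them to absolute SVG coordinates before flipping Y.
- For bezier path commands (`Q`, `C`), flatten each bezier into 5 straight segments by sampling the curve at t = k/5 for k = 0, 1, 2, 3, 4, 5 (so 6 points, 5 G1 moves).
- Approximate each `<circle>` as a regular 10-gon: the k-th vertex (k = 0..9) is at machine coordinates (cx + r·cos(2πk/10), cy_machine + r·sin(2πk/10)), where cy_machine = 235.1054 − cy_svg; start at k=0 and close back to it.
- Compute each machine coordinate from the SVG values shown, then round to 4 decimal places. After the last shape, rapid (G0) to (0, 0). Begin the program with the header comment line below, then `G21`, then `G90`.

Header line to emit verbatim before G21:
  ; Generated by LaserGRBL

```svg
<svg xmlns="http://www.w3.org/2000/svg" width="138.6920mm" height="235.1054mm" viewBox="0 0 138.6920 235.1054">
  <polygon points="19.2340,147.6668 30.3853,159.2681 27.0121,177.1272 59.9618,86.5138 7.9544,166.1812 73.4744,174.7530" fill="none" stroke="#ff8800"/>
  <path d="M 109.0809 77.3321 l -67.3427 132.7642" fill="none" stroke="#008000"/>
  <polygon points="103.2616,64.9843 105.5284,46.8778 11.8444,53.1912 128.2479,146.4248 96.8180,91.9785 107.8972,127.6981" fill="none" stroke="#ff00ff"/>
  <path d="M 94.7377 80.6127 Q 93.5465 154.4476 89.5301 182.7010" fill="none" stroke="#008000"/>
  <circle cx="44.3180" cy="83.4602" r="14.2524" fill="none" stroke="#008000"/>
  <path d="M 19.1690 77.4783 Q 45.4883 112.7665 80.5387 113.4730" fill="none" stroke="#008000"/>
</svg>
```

1 u = 1 mm; y_m = 235.1054 − y.

[1] `<polygon>` closed polygon, #ff8800→score S496 F1457: (19.2340,87.4386) → (30.3853,75.8373) → (27.0121,57.9782) → (59.9618,148.5916) → (7.9544,68.9242) → (73.4744,60.3524) → (19.2340,87.4386) (closed)

[2] `<path>` line segment, #008000→cut S706 F1641: (109.0809,157.7733) → (41.7382,25.0091)

[3] `<polygon>` closed polygon, #ff00ff→engrave S345 F2544: (103.2616,170.1211) → (105.5284,188.2276) → (11.8444,181.9142) → (128.2479,88.6806) → (96.8180,143.1269) → (107.8972,107.4073) → (103.2616,170.1211) (closed)

[4] `<path>` quadratic bezier, #008000→cut S706 F1641: (94.7377,154.4927) → (94.1482,126.7820) → (93.3327,102.7178) → (92.2912,82.3002) → (91.0237,65.5290) → (89.5301,52.4044)

[5] `<circle>` circle, #008000→cut S706 F1641: (58.5704,151.6452) → (55.8484,160.0226) → (48.7222,165.2000) → (39.9138,165.2000) → (32.7876,160.0226) → (30.0656,151.6452) → (32.7876,143.2678) → (39.9138,138.0904) → (48.7222,138.0904) → (55.8484,143.2678) → (58.5704,151.6452) (closed)

[6] `<path>` quadratic bezier, #008000→cut S706 F1641: (19.1690,157.6271) → (30.0460,144.8951) → (41.6214,134.9296) → (53.8954,127.7307) → (66.8678,123.2983) → (80.5387,121.6324)

; Generated by LaserGRBL
G21
G90
G0 X19.2340 Y87.4386
M4 S496
G1 X30.3853 Y75.8373 F1457
G1 X27.0121 Y57.9782
G1 X59.9618 Y148.5916
G1 X7.9544 Y68.9242
G1 X73.4744 Y60.3524
G1 X19.2340 Y87.4386
M5
G0 X109.0809 Y157.7733
M4 S706
G1 X41.7382 Y25.0091 F1641
M5
G0 X103.2616 Y170.1211
M4 S345
G1 X105.5284 Y188.2276 F2544
G1 X11.8444 Y181.9142
G1 X128.2479 Y88.6806
G1 X96.8180 Y143.1269
G1 X107.8972 Y107.4073
G1 X103.2616 Y170.1211
M5
G0 X94.7377 Y154.4927
M4 S706
G1 X94.1482 Y126.7820 F1641
G1 X93.3327 Y102.7178
G1 X92.2912 Y82.3002
G1 X91.0237 Y65.5290
G1 X89.5301 Y52.4044
M5
G0 X58.5704 Y151.6452
M4 S706
G1 X55.8484 Y160.0226 F1641
G1 X48.7222 Y165.2000
G1 X39.9138 Y165.2000
G1 X32.7876 Y160.0226
G1 X30.0656 Y151.6452
G1 X32.7876 Y143.2678
G1 X39.9138 Y138.0904
G1 X48.7222 Y138.0904
G1 X55.8484 Y143.2678
G1 X58.5704 Y151.6452
M5
G0 X19.1690 Y157.6271
M4 S706
G1 X30.0460 Y144.8951 F1641
G1 X41.6214 Y134.9296
G1 X53.8954 Y127.7307
G1 X66.8678 Y123.2983
G1 X80.5387 Y121.6324
M5
G0 X0.0000 Y0.0000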